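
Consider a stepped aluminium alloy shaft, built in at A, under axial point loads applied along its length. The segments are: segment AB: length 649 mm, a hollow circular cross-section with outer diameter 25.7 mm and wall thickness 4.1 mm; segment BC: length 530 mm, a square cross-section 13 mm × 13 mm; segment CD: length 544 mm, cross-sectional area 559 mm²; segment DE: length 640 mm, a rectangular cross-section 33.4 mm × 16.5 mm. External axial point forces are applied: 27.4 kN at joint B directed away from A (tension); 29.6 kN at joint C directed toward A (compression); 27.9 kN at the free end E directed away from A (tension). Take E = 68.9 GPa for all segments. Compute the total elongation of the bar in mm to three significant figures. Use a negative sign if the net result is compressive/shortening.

1.66 mm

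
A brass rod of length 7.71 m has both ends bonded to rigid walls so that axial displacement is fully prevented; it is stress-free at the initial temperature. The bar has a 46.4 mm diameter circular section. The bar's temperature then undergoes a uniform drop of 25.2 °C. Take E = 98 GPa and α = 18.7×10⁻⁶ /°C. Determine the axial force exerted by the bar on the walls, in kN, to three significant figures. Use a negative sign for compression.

Free thermal expansion αLΔT = 18.7e-6 · 7710 · -25.2 = -3.633 mm.
The walls impose strain ε = −(-3.633)/7710 = 4.7124e-04; σ = Eε = 98000 · 4.7124e-04 = 46.18 MPa.
Wall reaction R = σ·A = 46.18·1691 = 78090 N = 78.09 kN.

78.1 kN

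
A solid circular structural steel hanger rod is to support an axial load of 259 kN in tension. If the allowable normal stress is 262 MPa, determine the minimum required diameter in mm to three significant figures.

Required area A ≥ P/σ_allow = 259000/262 = 988.5 mm².
For a solid circular section, d ≥ √(4A/π) = 35.48 mm.

35.5 mm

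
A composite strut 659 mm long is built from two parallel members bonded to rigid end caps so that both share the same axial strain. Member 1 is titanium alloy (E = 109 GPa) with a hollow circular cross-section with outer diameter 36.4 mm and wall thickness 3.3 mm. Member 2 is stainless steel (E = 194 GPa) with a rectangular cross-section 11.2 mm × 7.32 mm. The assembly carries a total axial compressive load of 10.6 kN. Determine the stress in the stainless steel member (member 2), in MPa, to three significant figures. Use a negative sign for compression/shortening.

-38.6 MPa

A_1 = 343.2 mm².
A_2 = 81.98 mm².
Equal strain + equilibrium ⇒ each member carries load in proportion to AE: A₁E₁ = 37400000 N, A₂E₂ = 15900000 N, ΣAE = 53310000 N.
σ₂ = P·E₂/ΣAE = -10600·194000/53310000 = -38.58 MPa.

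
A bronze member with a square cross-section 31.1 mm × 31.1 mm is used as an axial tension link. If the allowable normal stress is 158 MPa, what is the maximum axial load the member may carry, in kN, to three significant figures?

153 kN

A = 967.2 mm².
P_max = σ_allow · A = 158 · 967.2 = 152800 N = 152.8 kN.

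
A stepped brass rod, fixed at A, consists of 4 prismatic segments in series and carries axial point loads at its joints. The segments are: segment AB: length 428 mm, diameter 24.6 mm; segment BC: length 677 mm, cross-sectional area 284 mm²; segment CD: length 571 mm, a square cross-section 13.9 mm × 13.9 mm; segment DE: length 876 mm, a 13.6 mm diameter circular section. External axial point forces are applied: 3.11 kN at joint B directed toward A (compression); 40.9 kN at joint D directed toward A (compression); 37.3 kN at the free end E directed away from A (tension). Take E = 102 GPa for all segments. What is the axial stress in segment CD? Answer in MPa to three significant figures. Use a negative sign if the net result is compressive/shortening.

-18.6 MPa

Internal axial forces (sectioning from the free end, tension +): N_DE = 37.3 kN, N_CD = -3.6 kN, N_BC = -3.6 kN, N_AB = -6.71 kN.
A_CD = 193.2 mm².
σ_CD = N_CD/A_CD = -3600/193.2 = -18.63 MPa.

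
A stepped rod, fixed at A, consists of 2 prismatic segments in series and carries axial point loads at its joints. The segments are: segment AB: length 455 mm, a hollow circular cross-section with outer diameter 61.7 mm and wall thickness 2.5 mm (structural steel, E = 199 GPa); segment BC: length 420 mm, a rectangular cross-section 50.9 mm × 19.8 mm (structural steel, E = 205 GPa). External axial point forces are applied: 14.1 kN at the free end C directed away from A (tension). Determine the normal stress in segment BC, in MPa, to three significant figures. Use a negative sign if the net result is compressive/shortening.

14.0 MPa

Internal axial forces (sectioning from the free end, tension +): N_BC = 14.1 kN, N_AB = 14.1 kN.
A_BC = 1008 mm².
σ_BC = N_BC/A_BC = 14100/1008 = 13.99 MPa.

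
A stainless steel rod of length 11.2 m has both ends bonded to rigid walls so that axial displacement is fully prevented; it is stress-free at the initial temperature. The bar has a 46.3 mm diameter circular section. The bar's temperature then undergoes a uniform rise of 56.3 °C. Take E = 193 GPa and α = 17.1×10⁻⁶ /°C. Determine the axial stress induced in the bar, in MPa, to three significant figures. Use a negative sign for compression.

-186 MPa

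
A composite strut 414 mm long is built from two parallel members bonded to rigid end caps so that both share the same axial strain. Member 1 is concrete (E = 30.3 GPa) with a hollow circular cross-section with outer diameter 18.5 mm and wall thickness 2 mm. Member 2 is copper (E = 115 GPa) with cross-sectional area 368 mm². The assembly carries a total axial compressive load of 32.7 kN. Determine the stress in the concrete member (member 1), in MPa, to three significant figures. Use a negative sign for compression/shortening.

A_1 = 103.7 mm².
Equal strain + equilibrium ⇒ each member carries load in proportion to AE: A₁E₁ = 3141000 N, A₂E₂ = 42320000 N, ΣAE = 45460000 N.
σ₁ = P·E₁/ΣAE = -32700·30300/45460000 = -21.79 MPa.

-21.8 MPa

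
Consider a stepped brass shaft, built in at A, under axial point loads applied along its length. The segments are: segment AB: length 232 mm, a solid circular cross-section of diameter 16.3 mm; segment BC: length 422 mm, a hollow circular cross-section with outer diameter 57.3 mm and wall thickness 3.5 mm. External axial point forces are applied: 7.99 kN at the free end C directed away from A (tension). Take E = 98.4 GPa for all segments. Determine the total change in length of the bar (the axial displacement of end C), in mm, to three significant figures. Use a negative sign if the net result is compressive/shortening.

0.148 mm

Internal axial forces (sectioning from the free end, tension +): N_BC = 7.99 kN, N_AB = 7.99 kN.
A_AB = 208.7 mm².
A_BC = 591.6 mm².
δ_AB = 7990·232/(208.7·98400) = 0.09028 mm
δ_BC = 7990·422/(591.6·98400) = 0.05792 mm
δ = Σδ_i = 0.1482 mm.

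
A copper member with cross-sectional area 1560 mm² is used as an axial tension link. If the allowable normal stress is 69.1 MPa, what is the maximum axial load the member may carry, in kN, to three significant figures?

P_max = σ_allow · A = 69.1 · 1560 = 107800 N = 107.8 kN.

108 kN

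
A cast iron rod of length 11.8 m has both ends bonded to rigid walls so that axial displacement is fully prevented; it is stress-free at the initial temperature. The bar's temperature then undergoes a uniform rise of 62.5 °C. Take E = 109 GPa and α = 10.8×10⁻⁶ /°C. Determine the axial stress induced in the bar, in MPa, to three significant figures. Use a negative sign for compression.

Free thermal expansion αLΔT = 10.8e-6 · 11800 · 62.5 = 7.965 mm.
The walls impose strain ε = −(7.965)/11800 = -6.7500e-04; σ = Eε = 109000 · -6.7500e-04 = -73.58 MPa.

-73.6 MPa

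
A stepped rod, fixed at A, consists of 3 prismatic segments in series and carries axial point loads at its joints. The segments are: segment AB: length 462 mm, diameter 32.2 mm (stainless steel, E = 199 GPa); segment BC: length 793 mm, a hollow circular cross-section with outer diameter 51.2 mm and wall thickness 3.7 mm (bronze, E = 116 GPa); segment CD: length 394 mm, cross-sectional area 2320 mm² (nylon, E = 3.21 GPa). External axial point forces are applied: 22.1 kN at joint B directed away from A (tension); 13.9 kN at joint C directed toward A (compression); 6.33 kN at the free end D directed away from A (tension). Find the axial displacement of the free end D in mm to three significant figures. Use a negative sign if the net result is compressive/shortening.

0.283 mm

Internal axial forces (sectioning from the free end, tension +): N_CD = 6.33 kN, N_BC = -7.57 kN, N_AB = 14.53 kN.
A_AB = 814.3 mm².
A_BC = 552.1 mm².
δ_AB = 14530·462/(814.3·199000) = 0.04142 mm
δ_BC = -7570·793/(552.1·116000) = -0.09373 mm
δ_CD = 6330·394/(2320·3210) = 0.3349 mm
δ = Σδ_i = 0.2826 mm.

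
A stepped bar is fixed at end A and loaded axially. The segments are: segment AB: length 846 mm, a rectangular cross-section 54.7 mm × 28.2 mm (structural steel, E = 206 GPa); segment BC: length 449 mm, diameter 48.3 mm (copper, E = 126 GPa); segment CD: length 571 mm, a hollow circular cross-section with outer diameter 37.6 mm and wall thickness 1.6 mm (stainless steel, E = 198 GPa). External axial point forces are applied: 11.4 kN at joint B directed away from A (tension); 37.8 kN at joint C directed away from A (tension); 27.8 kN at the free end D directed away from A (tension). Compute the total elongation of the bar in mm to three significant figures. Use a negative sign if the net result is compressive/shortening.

Internal axial forces (sectioning from the free end, tension +): N_CD = 27.8 kN, N_BC = 65.6 kN, N_AB = 77 kN.
A_AB = 1543 mm².
A_BC = 1832 mm².
A_CD = 181 mm².
δ_AB = 77000·846/(1543·206000) = 0.205 mm
δ_BC = 65600·449/(1832·126000) = 0.1276 mm
δ_CD = 27800·571/(181·198000) = 0.443 mm
δ = Σδ_i = 0.7756 mm.

0.776 mm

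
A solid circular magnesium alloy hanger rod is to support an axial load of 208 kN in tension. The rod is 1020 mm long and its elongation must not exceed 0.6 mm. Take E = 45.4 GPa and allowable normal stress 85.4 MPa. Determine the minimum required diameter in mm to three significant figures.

Required area A ≥ P/σ_allow = 208000/85.4 = 2436 mm².
For a solid circular section, d ≥ √(4A/π) = 55.69 mm.
Elongation limit: A ≥ PL/(Eδ_allow) = 208000·1020/(45400·0.6) = 7789 mm² ⇒ d ≥ 99.58 mm.
The elongation limit governs.

99.6 mm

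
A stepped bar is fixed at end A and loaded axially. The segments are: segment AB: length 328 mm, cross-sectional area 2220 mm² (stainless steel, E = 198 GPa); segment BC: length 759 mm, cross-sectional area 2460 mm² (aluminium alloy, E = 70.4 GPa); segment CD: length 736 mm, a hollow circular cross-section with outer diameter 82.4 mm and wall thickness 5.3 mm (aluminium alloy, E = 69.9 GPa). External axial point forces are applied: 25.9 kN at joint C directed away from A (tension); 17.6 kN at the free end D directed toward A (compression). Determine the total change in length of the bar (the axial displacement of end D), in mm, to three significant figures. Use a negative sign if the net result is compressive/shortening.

-0.102 mm

Internal axial forces (sectioning from the free end, tension +): N_CD = -17.6 kN, N_BC = 8.3 kN, N_AB = 8.3 kN.
A_CD = 1284 mm².
δ_AB = 8300·328/(2220·198000) = 0.006193 mm
δ_BC = 8300·759/(2460·70400) = 0.03638 mm
δ_CD = -17600·736/(1284·69900) = -0.1444 mm
δ = Σδ_i = -0.1018 mm.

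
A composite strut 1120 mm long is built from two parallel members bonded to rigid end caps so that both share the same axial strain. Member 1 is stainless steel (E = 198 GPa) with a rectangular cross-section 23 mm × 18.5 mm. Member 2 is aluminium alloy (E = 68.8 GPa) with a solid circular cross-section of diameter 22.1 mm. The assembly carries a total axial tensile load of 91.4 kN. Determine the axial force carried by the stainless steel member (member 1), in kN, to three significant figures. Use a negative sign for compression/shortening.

A_1 = 425.5 mm².
A_2 = 383.6 mm².
Equal strain + equilibrium ⇒ each member carries load in proportion to AE: A₁E₁ = 84250000 N, A₂E₂ = 26390000 N, ΣAE = 110600000 N.
F₁ = P·A₁E₁/ΣAE = 91400·84250000/110600000 = 69600 N.

69.6 kN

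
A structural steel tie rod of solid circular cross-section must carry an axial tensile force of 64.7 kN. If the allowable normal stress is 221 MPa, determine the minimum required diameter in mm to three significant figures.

19.3 mm

Required area A ≥ P/σ_allow = 64700/221 = 292.8 mm².
For a solid circular section, d ≥ √(4A/π) = 19.31 mm.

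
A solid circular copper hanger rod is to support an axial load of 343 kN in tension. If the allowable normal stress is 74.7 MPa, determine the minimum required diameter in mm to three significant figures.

Required area A ≥ P/σ_allow = 343000/74.7 = 4592 mm².
For a solid circular section, d ≥ √(4A/π) = 76.46 mm.

76.5 mm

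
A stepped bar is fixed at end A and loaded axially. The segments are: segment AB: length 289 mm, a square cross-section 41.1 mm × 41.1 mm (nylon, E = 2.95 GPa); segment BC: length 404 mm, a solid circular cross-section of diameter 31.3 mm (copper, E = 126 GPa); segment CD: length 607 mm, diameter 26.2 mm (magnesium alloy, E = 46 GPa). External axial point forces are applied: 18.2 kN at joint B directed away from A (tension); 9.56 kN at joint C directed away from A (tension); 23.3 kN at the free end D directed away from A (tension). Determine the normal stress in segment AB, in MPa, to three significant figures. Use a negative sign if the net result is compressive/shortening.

30.2 MPa

Internal axial forces (sectioning from the free end, tension +): N_CD = 23.3 kN, N_BC = 32.86 kN, N_AB = 51.06 kN.
A_AB = 1689 mm².
σ_AB = N_AB/A_AB = 51060/1689 = 30.23 MPa.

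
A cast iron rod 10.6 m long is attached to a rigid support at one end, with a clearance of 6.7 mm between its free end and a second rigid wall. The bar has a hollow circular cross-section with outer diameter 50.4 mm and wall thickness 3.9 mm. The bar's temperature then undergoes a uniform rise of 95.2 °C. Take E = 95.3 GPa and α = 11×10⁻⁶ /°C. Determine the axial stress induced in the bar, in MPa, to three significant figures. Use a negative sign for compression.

Free thermal expansion αLΔT = 11e-6 · 10600 · 95.2 = 11.1 mm.
The walls engage after the gap closes; constrained expansion = 11.1 − 6.7 = 4.4 mm.
The walls impose strain ε = −(4.4)/10600 = -4.1512e-04; σ = Eε = 95300 · -4.1512e-04 = -39.56 MPa.

-39.6 MPa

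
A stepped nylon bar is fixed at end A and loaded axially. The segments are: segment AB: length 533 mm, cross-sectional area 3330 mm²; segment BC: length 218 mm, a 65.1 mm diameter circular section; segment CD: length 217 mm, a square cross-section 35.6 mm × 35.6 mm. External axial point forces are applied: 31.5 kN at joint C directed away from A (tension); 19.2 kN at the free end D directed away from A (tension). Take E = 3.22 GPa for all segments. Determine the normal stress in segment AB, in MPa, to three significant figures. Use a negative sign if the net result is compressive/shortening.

15.2 MPa

Internal axial forces (sectioning from the free end, tension +): N_CD = 19.2 kN, N_BC = 50.7 kN, N_AB = 50.7 kN.
σ_AB = N_AB/A_AB = 50700/3330 = 15.23 MPa.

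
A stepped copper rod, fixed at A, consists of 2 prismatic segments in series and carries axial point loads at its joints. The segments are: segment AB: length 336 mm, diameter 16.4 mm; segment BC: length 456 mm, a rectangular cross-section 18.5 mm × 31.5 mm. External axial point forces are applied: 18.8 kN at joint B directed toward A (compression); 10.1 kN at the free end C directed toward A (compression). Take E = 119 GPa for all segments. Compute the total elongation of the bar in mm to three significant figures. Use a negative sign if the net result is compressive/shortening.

-0.453 mm

Internal axial forces (sectioning from the free end, tension +): N_BC = -10.1 kN, N_AB = -28.9 kN.
A_AB = 211.2 mm².
A_BC = 582.8 mm².
δ_AB = -28900·336/(211.2·119000) = -0.3863 mm
δ_BC = -10100·456/(582.8·119000) = -0.06641 mm
δ = Σδ_i = -0.4527 mm.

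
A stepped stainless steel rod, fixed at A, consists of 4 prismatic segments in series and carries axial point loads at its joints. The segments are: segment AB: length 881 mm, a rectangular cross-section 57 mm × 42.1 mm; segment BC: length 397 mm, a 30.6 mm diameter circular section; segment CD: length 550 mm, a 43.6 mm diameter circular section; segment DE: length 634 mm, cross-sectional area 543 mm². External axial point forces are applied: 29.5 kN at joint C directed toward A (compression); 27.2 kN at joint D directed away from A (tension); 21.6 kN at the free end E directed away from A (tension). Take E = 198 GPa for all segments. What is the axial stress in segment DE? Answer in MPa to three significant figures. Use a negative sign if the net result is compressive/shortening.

Internal axial forces (sectioning from the free end, tension +): N_DE = 21.6 kN, N_CD = 48.8 kN, N_BC = 19.3 kN, N_AB = 19.3 kN.
σ_DE = N_DE/A_DE = 21600/543 = 39.78 MPa.

39.8 MPa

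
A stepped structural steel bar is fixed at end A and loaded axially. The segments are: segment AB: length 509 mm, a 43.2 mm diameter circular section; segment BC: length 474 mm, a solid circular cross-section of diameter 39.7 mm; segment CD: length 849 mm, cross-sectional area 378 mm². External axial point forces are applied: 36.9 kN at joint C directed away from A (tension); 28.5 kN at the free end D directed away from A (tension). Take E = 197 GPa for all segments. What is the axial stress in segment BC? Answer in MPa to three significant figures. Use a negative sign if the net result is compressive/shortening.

Internal axial forces (sectioning from the free end, tension +): N_CD = 28.5 kN, N_BC = 65.4 kN, N_AB = 65.4 kN.
A_BC = 1238 mm².
σ_BC = N_BC/A_BC = 65400/1238 = 52.83 MPa.

52.8 MPa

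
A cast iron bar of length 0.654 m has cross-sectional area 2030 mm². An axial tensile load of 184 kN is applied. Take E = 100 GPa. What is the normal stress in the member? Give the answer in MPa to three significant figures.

90.6 MPa

σ = N/A = 184000/2030 = 90.64 MPa.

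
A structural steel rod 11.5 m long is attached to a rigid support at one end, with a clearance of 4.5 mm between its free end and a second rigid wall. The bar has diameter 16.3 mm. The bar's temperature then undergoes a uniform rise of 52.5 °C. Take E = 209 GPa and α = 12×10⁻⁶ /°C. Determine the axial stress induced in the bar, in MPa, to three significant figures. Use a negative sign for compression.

Free thermal expansion αLΔT = 12e-6 · 11500 · 52.5 = 7.245 mm.
The walls engage after the gap closes; constrained expansion = 7.245 − 4.5 = 2.745 mm.
The walls impose strain ε = −(2.745)/11500 = -2.3870e-04; σ = Eε = 209000 · -2.3870e-04 = -49.89 MPa.

-49.9 MPa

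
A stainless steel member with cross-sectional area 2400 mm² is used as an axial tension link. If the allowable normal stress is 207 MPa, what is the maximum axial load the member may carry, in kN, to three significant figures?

497 kN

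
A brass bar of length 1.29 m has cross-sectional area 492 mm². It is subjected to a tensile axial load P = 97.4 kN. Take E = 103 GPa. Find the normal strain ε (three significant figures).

0.00192

σ = N/A = 198 MPa; ε = σ/E = 198/103000 = 1.922e-03.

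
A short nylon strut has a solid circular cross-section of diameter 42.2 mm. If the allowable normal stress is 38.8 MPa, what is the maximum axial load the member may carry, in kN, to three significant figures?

54.3 kN

A = 1399 mm².
P_max = σ_allow · A = 38.8 · 1399 = 54270 N = 54.27 kN.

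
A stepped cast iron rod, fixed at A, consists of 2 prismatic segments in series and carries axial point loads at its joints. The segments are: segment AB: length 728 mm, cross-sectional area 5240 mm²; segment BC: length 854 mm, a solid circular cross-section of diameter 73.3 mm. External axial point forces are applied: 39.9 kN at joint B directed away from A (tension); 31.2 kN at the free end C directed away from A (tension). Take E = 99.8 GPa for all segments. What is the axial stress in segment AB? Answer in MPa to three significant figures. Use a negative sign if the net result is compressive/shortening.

Internal axial forces (sectioning from the free end, tension +): N_BC = 31.2 kN, N_AB = 71.1 kN.
σ_AB = N_AB/A_AB = 71100/5240 = 13.57 MPa.

13.6 MPa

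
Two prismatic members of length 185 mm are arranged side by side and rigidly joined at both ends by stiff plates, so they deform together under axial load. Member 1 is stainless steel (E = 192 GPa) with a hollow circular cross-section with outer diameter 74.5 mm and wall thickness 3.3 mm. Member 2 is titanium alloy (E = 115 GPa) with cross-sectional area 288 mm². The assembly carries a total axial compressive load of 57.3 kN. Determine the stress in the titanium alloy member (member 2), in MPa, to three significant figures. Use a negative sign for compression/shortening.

-37.7 MPa

A_1 = 738.1 mm².
Equal strain + equilibrium ⇒ each member carries load in proportion to AE: A₁E₁ = 141700000 N, A₂E₂ = 33120000 N, ΣAE = 174800000 N.
σ₂ = P·E₂/ΣAE = -57300·115000/174800000 = -37.69 MPa.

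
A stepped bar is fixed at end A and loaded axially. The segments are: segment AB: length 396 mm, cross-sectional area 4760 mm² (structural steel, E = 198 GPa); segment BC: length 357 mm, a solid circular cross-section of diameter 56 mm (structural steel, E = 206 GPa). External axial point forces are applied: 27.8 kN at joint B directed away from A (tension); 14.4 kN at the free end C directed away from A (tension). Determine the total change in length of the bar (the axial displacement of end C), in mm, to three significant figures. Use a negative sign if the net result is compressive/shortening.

0.0279 mm

Internal axial forces (sectioning from the free end, tension +): N_BC = 14.4 kN, N_AB = 42.2 kN.
A_BC = 2463 mm².
δ_AB = 42200·396/(4760·198000) = 0.01773 mm
δ_BC = 14400·357/(2463·206000) = 0.01013 mm
δ = Σδ_i = 0.02786 mm.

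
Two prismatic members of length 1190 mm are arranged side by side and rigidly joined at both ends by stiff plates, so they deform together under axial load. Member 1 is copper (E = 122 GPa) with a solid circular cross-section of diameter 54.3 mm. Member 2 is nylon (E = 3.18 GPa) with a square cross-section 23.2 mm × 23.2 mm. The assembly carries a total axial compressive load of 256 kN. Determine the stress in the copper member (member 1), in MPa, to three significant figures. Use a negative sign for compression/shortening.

-110 MPa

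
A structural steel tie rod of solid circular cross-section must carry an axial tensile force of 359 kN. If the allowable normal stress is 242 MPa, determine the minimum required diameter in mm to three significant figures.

Required area A ≥ P/σ_allow = 359000/242 = 1483 mm².
For a solid circular section, d ≥ √(4A/π) = 43.46 mm.

43.5 mm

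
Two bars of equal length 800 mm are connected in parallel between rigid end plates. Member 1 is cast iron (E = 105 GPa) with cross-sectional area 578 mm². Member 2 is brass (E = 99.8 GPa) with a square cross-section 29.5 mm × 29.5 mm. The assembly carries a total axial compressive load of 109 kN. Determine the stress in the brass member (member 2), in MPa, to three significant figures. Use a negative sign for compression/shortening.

A_2 = 870.2 mm².
Equal strain + equilibrium ⇒ each member carries load in proportion to AE: A₁E₁ = 60690000 N, A₂E₂ = 86850000 N, ΣAE = 147500000 N.
σ₂ = P·E₂/ΣAE = -109000·99800/147500000 = -73.73 MPa.

-73.7 MPa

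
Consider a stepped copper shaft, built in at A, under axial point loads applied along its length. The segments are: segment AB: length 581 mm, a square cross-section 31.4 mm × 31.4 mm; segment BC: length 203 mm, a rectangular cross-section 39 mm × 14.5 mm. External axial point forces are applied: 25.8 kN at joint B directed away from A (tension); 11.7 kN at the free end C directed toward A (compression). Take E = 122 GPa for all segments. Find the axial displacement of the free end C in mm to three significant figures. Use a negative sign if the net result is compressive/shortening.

Internal axial forces (sectioning from the free end, tension +): N_BC = -11.7 kN, N_AB = 14.1 kN.
A_AB = 986 mm².
A_BC = 565.5 mm².
δ_AB = 14100·581/(986·122000) = 0.0681 mm
δ_BC = -11700·203/(565.5·122000) = -0.03443 mm
δ = Σδ_i = 0.03368 mm.

0.0337 mm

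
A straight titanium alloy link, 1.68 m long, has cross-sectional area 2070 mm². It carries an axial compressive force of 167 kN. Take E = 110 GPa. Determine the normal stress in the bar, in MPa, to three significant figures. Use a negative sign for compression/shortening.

σ = N/A = -167000/2070 = -80.68 MPa.

-80.7 MPa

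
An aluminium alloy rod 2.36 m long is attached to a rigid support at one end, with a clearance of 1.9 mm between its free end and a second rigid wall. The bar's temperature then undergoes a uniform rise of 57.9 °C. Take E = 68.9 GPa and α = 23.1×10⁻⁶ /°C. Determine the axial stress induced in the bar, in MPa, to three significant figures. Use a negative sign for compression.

-36.7 MPa

Free thermal expansion αLΔT = 23.1e-6 · 2360 · 57.9 = 3.156 mm.
The walls engage after the gap closes; constrained expansion = 3.156 − 1.9 = 1.256 mm.
The walls impose strain ε = −(1.256)/2360 = -5.3241e-04; σ = Eε = 68900 · -5.3241e-04 = -36.68 MPa.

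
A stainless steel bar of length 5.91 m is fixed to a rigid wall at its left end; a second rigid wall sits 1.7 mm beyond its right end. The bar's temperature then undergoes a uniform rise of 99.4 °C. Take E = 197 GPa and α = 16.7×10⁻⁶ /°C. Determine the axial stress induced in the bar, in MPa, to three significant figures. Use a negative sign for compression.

-270 MPa

Free thermal expansion αLΔT = 16.7e-6 · 5910 · 99.4 = 9.81 mm.
The walls engage after the gap closes; constrained expansion = 9.81 − 1.7 = 8.11 mm.
The walls impose strain ε = −(8.11)/5910 = -1.3723e-03; σ = Eε = 197000 · -1.3723e-03 = -270.3 MPa.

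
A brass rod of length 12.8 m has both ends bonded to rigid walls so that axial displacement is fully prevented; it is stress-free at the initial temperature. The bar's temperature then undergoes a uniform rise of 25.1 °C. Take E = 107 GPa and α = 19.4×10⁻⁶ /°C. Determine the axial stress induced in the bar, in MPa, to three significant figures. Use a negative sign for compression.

Free thermal expansion αLΔT = 19.4e-6 · 12800 · 25.1 = 6.233 mm.
The walls impose strain ε = −(6.233)/12800 = -4.8694e-04; σ = Eε = 107000 · -4.8694e-04 = -52.1 MPa.

-52.1 MPa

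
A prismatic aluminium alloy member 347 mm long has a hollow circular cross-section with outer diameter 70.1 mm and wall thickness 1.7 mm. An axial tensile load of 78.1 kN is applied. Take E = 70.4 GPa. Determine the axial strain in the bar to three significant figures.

A = 365.3 mm².
σ = N/A = 213.8 MPa; ε = σ/E = 213.8/70400 = 3.037e-03.

0.00304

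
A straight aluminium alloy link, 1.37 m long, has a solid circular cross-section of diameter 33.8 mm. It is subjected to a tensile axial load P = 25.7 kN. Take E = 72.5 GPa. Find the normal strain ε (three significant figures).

A = 897.3 mm².
σ = N/A = 28.64 MPa; ε = σ/E = 28.64/72500 = 3.951e-04.

3.95e-04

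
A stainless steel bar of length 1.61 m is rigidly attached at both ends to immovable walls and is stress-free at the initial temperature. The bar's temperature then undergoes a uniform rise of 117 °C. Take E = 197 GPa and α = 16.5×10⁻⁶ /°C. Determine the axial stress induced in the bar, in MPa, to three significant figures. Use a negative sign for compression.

-380 MPa

Free thermal expansion αLΔT = 16.5e-6 · 1610 · 117 = 3.108 mm.
The walls impose strain ε = −(3.108)/1610 = -1.9305e-03; σ = Eε = 197000 · -1.9305e-03 = -380.3 MPa.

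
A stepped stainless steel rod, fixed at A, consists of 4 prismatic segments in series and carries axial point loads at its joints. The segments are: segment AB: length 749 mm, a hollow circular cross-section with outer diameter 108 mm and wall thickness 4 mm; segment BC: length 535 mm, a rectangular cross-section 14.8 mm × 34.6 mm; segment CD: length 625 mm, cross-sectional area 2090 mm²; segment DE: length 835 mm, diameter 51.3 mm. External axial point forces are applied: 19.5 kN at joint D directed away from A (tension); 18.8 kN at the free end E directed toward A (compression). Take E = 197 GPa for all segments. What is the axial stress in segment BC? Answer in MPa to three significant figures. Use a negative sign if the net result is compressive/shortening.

Internal axial forces (sectioning from the free end, tension +): N_DE = -18.8 kN, N_CD = 0.7 kN, N_BC = 0.7 kN, N_AB = 0.7 kN.
A_BC = 512.1 mm².
σ_BC = N_BC/A_BC = 700/512.1 = 1.367 MPa.

1.37 MPa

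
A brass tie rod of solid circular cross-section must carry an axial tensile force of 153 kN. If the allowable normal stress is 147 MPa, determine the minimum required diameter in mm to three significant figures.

36.4 mm

Required area A ≥ P/σ_allow = 153000/147 = 1041 mm².
For a solid circular section, d ≥ √(4A/π) = 36.4 mm.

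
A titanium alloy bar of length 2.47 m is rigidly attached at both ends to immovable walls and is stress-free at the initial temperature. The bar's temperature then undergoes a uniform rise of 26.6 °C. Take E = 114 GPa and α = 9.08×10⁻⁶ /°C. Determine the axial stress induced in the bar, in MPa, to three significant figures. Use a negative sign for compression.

Free thermal expansion αLΔT = 9.08e-6 · 2470 · 26.6 = 0.5966 mm.
The walls impose strain ε = −(0.5966)/2470 = -2.4153e-04; σ = Eε = 114000 · -2.4153e-04 = -27.53 MPa.

-27.5 MPa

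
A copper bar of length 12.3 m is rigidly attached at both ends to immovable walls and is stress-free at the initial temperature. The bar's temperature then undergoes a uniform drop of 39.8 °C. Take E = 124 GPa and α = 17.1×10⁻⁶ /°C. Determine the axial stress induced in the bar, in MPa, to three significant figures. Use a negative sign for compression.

Free thermal expansion αLΔT = 17.1e-6 · 12300 · -39.8 = -8.371 mm.
The walls impose strain ε = −(-8.371)/12300 = 6.8058e-04; σ = Eε = 124000 · 6.8058e-04 = 84.39 MPa.

84.4 MPa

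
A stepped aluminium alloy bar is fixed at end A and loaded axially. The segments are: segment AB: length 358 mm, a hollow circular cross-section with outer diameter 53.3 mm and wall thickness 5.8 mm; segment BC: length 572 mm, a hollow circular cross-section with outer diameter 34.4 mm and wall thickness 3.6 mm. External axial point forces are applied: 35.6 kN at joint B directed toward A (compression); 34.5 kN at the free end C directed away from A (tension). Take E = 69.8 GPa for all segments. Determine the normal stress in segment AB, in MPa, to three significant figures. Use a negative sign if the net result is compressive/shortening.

Internal axial forces (sectioning from the free end, tension +): N_BC = 34.5 kN, N_AB = -1.1 kN.
A_AB = 865.5 mm².
σ_AB = N_AB/A_AB = -1100/865.5 = -1.271 MPa.

-1.27 MPa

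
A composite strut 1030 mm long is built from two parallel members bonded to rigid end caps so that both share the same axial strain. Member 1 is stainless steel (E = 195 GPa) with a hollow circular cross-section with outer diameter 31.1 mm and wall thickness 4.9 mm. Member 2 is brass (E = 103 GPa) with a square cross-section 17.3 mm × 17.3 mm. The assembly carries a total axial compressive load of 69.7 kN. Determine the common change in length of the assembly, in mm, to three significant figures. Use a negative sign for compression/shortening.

-0.656 mm

A_1 = 403.3 mm².
A_2 = 299.3 mm².
Equal strain + equilibrium ⇒ each member carries load in proportion to AE: A₁E₁ = 78650000 N, A₂E₂ = 30830000 N, ΣAE = 109500000 N.
δ = PL/ΣAE = -69700·1030/109500000 = -0.6558 mm.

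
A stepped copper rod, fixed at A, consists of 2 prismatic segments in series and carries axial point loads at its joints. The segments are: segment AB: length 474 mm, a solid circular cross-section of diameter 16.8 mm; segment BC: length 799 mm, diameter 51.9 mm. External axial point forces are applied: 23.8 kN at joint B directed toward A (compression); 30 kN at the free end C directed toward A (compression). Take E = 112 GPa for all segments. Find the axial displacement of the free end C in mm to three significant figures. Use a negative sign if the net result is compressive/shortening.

-1.13 mm

Internal axial forces (sectioning from the free end, tension +): N_BC = -30 kN, N_AB = -53.8 kN.
A_AB = 221.7 mm².
A_BC = 2116 mm².
δ_AB = -53800·474/(221.7·112000) = -1.027 mm
δ_BC = -30000·799/(2116·112000) = -0.1012 mm
δ = Σδ_i = -1.128 mm.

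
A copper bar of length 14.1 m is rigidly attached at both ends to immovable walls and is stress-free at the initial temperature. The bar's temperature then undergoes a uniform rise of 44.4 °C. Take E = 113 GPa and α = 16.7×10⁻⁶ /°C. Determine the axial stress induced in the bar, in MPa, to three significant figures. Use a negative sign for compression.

-83.8 MPa

Free thermal expansion αLΔT = 16.7e-6 · 14100 · 44.4 = 10.45 mm.
The walls impose strain ε = −(10.45)/14100 = -7.4148e-04; σ = Eε = 113000 · -7.4148e-04 = -83.79 MPa.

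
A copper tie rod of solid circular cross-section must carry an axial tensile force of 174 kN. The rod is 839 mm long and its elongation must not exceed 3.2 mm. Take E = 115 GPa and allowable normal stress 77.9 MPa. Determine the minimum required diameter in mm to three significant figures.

53.3 mm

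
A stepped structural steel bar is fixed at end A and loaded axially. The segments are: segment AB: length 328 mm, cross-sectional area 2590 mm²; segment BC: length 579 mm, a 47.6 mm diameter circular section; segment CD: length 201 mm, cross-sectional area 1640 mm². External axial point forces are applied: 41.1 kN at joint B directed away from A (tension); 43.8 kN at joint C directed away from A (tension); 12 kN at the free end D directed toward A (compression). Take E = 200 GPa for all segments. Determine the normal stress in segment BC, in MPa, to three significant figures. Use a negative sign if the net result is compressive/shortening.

Internal axial forces (sectioning from the free end, tension +): N_CD = -12 kN, N_BC = 31.8 kN, N_AB = 72.9 kN.
A_BC = 1780 mm².
σ_BC = N_BC/A_BC = 31800/1780 = 17.87 MPa.

17.9 MPa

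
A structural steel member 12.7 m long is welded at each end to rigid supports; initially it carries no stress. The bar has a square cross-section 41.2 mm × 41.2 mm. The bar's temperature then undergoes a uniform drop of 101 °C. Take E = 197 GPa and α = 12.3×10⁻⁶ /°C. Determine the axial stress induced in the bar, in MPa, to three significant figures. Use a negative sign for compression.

Free thermal expansion αLΔT = 12.3e-6 · 12700 · -101 = -15.78 mm.
The walls impose strain ε = −(-15.78)/12700 = 1.2423e-03; σ = Eε = 197000 · 1.2423e-03 = 244.7 MPa.

245 MPa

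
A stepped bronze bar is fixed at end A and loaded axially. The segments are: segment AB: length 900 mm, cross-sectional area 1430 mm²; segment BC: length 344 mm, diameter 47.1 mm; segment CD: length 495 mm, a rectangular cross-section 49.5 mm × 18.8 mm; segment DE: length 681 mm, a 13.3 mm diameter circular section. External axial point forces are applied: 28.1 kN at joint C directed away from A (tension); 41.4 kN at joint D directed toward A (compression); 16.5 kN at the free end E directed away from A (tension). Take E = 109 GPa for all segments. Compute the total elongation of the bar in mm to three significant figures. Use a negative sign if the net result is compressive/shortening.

0.645 mm

Internal axial forces (sectioning from the free end, tension +): N_DE = 16.5 kN, N_CD = -24.9 kN, N_BC = 3.2 kN, N_AB = 3.2 kN.
A_BC = 1742 mm².
A_CD = 930.6 mm².
A_DE = 138.9 mm².
δ_AB = 3200·900/(1430·109000) = 0.01848 mm
δ_BC = 3200·344/(1742·109000) = 0.005796 mm
δ_CD = -24900·495/(930.6·109000) = -0.1215 mm
δ_DE = 16500·681/(138.9·109000) = 0.742 mm
δ = Σδ_i = 0.6448 mm.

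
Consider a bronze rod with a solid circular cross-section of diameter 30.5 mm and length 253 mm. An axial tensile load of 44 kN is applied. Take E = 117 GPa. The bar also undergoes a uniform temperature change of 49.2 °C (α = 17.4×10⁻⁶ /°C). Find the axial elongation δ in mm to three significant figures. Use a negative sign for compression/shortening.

0.347 mm

A = 730.6 mm².
δ_mech = NL/(AE) = 44000·253/(730.6·117000) = 0.1302 mm.
δ_thermal = αLΔT = 17.4e-6·253·49.2 = 0.2166 mm.
δ = δ_mech + δ_thermal = 0.3468 mm.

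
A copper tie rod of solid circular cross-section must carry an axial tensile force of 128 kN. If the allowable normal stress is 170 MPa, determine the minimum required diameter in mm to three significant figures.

Required area A ≥ P/σ_allow = 128000/170 = 752.9 mm².
For a solid circular section, d ≥ √(4A/π) = 30.96 mm.

31.0 mm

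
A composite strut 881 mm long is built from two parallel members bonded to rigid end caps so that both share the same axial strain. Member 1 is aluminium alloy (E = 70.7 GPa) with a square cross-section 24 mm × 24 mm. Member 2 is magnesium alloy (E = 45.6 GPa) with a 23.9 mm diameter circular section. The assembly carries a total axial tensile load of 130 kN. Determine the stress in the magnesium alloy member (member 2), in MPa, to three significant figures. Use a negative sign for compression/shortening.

96.9 MPa

A_1 = 576 mm².
A_2 = 448.6 mm².
Equal strain + equilibrium ⇒ each member carries load in proportion to AE: A₁E₁ = 40720000 N, A₂E₂ = 20460000 N, ΣAE = 61180000 N.
σ₂ = P·E₂/ΣAE = 130000·45600/61180000 = 96.89 MPa.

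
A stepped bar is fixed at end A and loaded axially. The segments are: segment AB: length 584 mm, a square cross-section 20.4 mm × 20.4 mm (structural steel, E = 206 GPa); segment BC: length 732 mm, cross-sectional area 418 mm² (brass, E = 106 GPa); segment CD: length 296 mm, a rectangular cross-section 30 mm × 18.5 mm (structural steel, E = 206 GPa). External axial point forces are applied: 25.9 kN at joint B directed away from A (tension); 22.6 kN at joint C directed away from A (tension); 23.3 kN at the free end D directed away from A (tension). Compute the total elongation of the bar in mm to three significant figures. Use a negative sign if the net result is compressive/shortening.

1.31 mm

Internal axial forces (sectioning from the free end, tension +): N_CD = 23.3 kN, N_BC = 45.9 kN, N_AB = 71.8 kN.
A_AB = 416.2 mm².
A_CD = 555 mm².
δ_AB = 71800·584/(416.2·206000) = 0.4891 mm
δ_BC = 45900·732/(418·106000) = 0.7583 mm
δ_CD = 23300·296/(555·206000) = 0.06032 mm
δ = Σδ_i = 1.308 mm.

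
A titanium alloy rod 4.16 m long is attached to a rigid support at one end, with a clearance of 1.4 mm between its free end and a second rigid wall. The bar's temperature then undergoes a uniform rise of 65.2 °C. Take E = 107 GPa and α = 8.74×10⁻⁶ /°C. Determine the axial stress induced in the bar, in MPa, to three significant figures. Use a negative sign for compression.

-25.0 MPa

Free thermal expansion αLΔT = 8.74e-6 · 4160 · 65.2 = 2.371 mm.
The walls engage after the gap closes; constrained expansion = 2.371 − 1.4 = 0.9706 mm.
The walls impose strain ε = −(0.9706)/4160 = -2.3331e-04; σ = Eε = 107000 · -2.3331e-04 = -24.96 MPa.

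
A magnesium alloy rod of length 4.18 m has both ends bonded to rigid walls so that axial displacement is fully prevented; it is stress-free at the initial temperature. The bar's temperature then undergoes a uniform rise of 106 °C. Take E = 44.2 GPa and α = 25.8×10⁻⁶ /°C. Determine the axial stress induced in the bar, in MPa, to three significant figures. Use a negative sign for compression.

-121 MPa

Free thermal expansion αLΔT = 25.8e-6 · 4180 · 106 = 11.43 mm.
The walls impose strain ε = −(11.43)/4180 = -2.7348e-03; σ = Eε = 44200 · -2.7348e-03 = -120.9 MPa.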